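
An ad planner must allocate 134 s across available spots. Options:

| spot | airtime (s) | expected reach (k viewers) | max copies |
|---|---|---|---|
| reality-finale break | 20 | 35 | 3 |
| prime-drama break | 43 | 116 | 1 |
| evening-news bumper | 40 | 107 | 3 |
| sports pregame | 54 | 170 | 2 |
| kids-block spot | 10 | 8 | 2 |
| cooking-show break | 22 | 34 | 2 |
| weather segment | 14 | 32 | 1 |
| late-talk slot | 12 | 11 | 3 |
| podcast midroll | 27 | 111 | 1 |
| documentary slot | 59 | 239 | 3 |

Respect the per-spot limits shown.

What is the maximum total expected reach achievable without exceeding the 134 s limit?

510

A density-first pass picks prime-drama break + podcast midroll + documentary slot — 466 at 129 s.
Replace prime-drama break and podcast midroll with weather segment + documentary slot: the trade gains 44 net, giving 510 at 132 s.
No other feasible combination exceeds 510.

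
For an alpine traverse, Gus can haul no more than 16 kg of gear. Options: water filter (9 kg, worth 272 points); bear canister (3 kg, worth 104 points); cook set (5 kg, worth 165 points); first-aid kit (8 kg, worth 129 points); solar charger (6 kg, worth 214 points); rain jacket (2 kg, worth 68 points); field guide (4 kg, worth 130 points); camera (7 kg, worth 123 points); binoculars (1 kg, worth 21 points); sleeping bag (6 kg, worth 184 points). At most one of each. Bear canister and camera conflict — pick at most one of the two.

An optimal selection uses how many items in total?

4

The maximum utility within 16 kg is 551.
For example bear canister + cook set + solar charger + rain jacket achieves it, using 16 kg.
Any selection reaching 551 contains exactly 4 items.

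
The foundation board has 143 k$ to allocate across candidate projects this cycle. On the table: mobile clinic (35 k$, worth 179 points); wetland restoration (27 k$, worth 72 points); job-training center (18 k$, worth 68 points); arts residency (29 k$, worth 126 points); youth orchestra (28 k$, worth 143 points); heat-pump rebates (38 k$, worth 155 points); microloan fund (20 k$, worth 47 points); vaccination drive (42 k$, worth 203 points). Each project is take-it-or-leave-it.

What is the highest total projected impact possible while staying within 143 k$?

680

By projected impact per k$: mobile clinic 5.11, youth orchestra 5.11, vaccination drive 4.83, arts residency 4.34 lead.
Taking the top-ratio projects first gives mobile clinic + arts residency + youth orchestra + vaccination drive for 651 (134 k$).
The 29 k$ tied up in arts residency is better spent on heat-pump rebates — total rises to 680 (143 k$).
Runner-up mobile clinic + arts residency + youth orchestra + vaccination drive tops out at 651.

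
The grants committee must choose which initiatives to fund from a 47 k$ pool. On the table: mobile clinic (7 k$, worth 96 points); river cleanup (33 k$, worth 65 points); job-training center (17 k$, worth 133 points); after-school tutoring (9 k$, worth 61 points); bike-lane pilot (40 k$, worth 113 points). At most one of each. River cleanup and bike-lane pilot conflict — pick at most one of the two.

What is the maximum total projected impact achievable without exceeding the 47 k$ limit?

Best packing: mobile clinic + job-training center + after-school tutoring — 33 k$, 290 total.
Runner-up mobile clinic + job-training center tops out at 229.

290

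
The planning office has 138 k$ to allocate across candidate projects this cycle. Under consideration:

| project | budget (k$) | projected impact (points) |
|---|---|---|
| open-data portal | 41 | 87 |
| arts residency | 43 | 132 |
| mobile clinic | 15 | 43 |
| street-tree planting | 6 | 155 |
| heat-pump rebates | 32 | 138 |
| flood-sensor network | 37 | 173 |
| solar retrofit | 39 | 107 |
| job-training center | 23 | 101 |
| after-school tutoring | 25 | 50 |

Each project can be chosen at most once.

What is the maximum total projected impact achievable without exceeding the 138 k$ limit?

674

By projected impact per k$: street-tree planting 25.83, flood-sensor network 4.68, job-training center 4.39, heat-pump rebates 4.31 lead.
Taking the top-ratio projects first gives mobile clinic + street-tree planting + heat-pump rebates + flood-sensor network + job-training center + after-school tutoring for 660 (138 k$).
The 40 k$ tied up in mobile clinic and after-school tutoring is better spent on solar retrofit — total rises to 674 (137 k$).
Next best is mobile clinic + street-tree planting + heat-pump rebates + flood-sensor network + job-training center + after-school tutoring at 660 (138 k$) — short by 14.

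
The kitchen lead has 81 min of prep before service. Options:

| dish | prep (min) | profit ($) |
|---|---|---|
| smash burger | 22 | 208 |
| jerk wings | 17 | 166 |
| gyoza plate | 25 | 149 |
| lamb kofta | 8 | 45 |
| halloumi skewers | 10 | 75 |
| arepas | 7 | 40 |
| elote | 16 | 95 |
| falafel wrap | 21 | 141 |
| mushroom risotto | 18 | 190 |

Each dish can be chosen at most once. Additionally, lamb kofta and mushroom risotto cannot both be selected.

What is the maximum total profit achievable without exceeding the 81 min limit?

705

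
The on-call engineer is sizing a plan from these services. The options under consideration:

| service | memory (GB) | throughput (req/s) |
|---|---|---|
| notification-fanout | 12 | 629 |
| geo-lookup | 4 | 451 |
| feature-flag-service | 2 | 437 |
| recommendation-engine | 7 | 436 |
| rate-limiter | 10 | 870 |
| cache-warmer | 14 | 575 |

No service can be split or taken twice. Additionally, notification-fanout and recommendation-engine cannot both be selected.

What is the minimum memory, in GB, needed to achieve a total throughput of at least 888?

6

Need the lightest bundle worth ≥ 888.
Taking geo-lookup + feature-flag-service gives 888 (≥ 888) for 6 GB.
No combination under 6 GB hits 888.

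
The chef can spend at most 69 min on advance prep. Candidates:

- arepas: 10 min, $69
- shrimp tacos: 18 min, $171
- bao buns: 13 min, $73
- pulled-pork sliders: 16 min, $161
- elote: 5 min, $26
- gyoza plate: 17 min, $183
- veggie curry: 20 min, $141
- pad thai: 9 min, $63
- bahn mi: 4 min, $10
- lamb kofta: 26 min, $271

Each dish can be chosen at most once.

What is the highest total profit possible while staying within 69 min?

684

Greedy by ratio would take pulled-pork sliders + gyoza plate + pad thai + lamb kofta: 68 min used, total 678.
The 9 min tied up in pad thai is better spent on arepas — total rises to 684 (69 min).
No other feasible combination exceeds 684.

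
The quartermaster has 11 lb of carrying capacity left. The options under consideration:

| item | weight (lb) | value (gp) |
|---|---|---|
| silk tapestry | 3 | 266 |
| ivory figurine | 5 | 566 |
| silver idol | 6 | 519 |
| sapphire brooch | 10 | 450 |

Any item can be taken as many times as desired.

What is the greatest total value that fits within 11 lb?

Ranking by ratio (value/lb): ivory figurine 113.20, silk tapestry 88.67, silver idol 86.50, sapphire brooch 45.00.
Best packing: 2×ivory figurine — 10 lb, 1132 total.
Nothing else within 11 lb beats 1132.

1132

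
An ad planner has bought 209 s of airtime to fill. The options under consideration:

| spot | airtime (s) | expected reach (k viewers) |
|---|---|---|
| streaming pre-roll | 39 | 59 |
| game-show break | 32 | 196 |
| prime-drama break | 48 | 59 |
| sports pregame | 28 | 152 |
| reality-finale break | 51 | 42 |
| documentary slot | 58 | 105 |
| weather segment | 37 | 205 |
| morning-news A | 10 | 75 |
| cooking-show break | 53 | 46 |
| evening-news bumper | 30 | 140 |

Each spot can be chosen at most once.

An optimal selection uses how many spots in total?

6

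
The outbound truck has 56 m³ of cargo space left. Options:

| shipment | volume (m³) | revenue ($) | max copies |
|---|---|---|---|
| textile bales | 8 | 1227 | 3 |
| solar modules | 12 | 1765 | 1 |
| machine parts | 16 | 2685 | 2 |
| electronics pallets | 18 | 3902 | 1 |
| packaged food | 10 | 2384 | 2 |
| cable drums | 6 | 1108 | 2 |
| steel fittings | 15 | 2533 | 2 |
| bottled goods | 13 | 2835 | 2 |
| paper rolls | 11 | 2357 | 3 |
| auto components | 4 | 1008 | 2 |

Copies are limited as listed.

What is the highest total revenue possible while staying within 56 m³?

12606

Filling by ratio: 2×packaged food + 2×bottled goods + 2×auto components for 12454, with 2 m³ left unused.
Replace 2×bottled goods with cable drums + 2×paper rolls: the trade gains 152 net, giving 12606 at 56 m³.
No other feasible combination exceeds 12606.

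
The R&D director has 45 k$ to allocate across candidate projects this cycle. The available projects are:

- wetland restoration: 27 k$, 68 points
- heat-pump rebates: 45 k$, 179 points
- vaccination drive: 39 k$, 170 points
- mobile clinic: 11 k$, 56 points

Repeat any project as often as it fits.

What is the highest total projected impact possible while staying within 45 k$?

224

4×mobile clinic uses 44 of the 45 k$ and totals 224.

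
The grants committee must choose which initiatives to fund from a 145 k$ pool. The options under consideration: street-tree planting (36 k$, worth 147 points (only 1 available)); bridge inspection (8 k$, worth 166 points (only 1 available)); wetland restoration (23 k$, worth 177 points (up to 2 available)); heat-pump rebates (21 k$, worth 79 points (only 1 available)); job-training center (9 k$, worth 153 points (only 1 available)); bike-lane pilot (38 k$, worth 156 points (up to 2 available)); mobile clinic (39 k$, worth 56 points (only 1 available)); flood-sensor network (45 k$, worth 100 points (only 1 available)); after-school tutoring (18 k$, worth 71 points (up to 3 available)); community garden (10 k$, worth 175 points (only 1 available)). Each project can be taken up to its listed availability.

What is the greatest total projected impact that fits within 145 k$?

1137

By projected impact per k$: bridge inspection 20.75, community garden 17.50, job-training center 17.00, wetland restoration 7.70 lead.
Greedy by ratio would take bridge inspection + 2×wetland restoration + job-training center + bike-lane pilot + after-school tutoring + community garden: 129 k$ used, total 1075.
The 38 k$ tied up in bike-lane pilot is better spent on street-tree planting + after-school tutoring — total rises to 1137 (145 k$).
That's the maximum — no swap from here does better than 1137.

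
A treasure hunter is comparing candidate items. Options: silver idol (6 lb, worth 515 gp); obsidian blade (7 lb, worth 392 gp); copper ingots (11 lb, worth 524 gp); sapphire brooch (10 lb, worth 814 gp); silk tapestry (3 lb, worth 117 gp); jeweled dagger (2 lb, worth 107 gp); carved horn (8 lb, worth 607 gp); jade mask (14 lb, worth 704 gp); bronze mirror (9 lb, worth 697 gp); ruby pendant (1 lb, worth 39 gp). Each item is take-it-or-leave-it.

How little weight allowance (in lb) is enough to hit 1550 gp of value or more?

Minimise lb subject to total value ≥ 1550.
Taking sapphire brooch + bronze mirror + ruby pendant gives 1550 (≥ 1550) for 20 lb.
Below 20 lb the best achievable stays under 1550.

20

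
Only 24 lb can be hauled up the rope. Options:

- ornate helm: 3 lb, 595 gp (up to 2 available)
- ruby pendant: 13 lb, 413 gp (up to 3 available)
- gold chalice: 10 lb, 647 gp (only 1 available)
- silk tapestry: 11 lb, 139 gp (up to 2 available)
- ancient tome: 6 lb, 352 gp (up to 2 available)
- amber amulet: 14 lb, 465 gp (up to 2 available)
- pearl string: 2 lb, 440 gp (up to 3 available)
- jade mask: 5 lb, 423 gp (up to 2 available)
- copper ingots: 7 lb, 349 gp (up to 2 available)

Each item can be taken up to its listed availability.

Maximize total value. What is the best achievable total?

3356

Best packing: 2×ornate helm + 3×pearl string + 2×jade mask — 22 lb, 3356 total.
No other feasible combination exceeds 3356.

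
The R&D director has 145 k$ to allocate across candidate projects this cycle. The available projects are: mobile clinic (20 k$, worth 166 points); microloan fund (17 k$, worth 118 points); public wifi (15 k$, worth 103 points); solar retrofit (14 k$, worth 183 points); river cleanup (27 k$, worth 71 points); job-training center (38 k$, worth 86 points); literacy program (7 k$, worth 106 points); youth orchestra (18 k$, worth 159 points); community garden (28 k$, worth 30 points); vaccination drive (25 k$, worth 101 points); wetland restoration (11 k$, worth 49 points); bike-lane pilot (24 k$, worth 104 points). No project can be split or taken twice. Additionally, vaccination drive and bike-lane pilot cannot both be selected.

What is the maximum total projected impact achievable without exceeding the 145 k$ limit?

1010

Taking the top-ratio projects first gives mobile clinic + microloan fund + public wifi + solar retrofit + literacy program + youth orchestra + wetland restoration + bike-lane pilot for 988 (126 k$).
The 11 k$ tied up in wetland restoration is better spent on river cleanup — total rises to 1010 (142 k$).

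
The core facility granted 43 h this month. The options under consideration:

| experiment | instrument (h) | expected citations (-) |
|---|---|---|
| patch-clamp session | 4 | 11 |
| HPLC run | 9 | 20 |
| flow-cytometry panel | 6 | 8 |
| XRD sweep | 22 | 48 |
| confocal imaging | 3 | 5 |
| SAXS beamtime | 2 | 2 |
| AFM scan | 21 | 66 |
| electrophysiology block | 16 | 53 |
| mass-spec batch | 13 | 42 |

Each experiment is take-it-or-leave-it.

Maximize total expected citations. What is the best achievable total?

Density check — electrophysiology block 3.31, mass-spec batch 3.23, AFM scan 3.14, patch-clamp session 2.75 are the best per h.
Greedy by ratio would take patch-clamp session + HPLC run + electrophysiology block + mass-spec batch: 42 h used, total 126.
The 22 h tied up in HPLC run and mass-spec batch is better spent on SAXS beamtime + AFM scan — total rises to 132 (43 h).
Nothing else within 43 h beats 132.

132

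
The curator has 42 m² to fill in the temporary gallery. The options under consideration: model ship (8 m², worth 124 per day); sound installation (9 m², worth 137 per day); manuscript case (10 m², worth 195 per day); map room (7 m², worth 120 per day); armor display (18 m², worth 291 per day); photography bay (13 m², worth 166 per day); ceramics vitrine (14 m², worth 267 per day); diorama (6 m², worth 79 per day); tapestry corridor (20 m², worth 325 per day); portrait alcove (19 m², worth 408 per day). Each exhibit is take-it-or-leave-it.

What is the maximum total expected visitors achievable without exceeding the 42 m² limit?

A density-first pass picks manuscript case + map room + diorama + portrait alcove — 802 at 42 m².
A better packing is sound installation + ceramics vitrine + portrait alcove: 42 m², total 812.
No other feasible combination exceeds 812.

812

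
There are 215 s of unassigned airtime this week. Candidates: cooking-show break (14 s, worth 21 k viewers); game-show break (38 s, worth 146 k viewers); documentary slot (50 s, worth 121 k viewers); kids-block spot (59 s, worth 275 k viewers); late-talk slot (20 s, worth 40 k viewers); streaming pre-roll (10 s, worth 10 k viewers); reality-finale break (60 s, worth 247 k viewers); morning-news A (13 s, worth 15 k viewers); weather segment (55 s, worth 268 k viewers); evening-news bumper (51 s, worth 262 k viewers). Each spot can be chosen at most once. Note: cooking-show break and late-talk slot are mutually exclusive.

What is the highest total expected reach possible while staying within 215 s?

961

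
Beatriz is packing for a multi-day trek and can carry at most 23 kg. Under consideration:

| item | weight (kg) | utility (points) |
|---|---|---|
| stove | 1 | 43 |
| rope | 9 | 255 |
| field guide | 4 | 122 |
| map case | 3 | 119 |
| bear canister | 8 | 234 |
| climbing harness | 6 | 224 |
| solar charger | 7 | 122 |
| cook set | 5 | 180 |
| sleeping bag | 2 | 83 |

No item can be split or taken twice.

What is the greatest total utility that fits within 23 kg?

800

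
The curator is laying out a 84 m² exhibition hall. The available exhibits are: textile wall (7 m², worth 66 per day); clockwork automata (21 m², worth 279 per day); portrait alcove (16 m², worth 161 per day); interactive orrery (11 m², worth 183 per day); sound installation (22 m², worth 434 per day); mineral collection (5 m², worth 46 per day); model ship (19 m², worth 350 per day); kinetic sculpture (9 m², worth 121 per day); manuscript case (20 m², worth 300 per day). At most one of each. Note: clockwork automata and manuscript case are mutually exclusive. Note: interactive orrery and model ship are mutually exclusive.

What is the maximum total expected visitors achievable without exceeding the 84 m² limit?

1317

Density check — sound installation 19.73, model ship 18.42, interactive orrery 16.64 are the best per m².
Taking textile wall + sound installation + mineral collection + model ship + kinetic sculpture + manuscript case: 82 m² used, 1317 in expected visitors.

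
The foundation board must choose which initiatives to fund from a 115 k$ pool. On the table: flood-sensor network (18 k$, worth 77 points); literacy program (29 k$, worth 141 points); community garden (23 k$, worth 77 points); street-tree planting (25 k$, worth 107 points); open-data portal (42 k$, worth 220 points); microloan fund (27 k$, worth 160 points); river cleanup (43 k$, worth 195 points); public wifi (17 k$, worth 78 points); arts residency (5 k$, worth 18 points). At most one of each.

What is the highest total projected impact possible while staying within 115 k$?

599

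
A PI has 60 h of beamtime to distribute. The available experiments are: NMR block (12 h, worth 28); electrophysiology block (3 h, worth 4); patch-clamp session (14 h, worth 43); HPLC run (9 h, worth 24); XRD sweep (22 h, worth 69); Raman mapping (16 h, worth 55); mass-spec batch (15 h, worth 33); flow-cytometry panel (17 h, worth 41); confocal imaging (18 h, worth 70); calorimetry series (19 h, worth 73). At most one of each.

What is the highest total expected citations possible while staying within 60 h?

Taking the top-ratio experiments first gives electrophysiology block + Raman mapping + confocal imaging + calorimetry series for 202 (56 h).
Replace electrophysiology block and Raman mapping with XRD sweep: the trade gains 10 net, giving 212 at 59 h.
Next best is patch-clamp session + HPLC run + confocal imaging + calorimetry series at 210 (60 h) — short by 2.

212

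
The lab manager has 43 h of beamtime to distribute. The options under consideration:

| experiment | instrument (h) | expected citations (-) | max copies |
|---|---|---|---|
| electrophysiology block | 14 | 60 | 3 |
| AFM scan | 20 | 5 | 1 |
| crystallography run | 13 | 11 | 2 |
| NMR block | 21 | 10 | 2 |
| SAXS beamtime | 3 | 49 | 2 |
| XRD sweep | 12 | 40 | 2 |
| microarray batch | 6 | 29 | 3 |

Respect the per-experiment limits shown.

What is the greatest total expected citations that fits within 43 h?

247

A density-first pass picks electrophysiology block + 2×SAXS beamtime + 3×microarray batch — 245 at 38 h.
Dropping 2×microarray batch frees 12 h; slotting in electrophysiology block (14 h) lifts the total to 247 at 40 h.
Nothing else within 43 h beats 247.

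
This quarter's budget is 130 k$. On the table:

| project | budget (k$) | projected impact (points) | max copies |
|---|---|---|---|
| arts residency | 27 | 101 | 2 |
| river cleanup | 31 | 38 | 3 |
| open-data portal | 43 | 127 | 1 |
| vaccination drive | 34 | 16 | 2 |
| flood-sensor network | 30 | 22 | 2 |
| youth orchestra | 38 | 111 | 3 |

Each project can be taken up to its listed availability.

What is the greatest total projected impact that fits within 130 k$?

Greedy by ratio would take 2×arts residency + river cleanup + open-data portal: 128 k$ used, total 367.
The 74 k$ tied up in river cleanup and open-data portal is better spent on 2×youth orchestra — total rises to 424 (130 k$).
That's the maximum — no swap from here does better than 424.

424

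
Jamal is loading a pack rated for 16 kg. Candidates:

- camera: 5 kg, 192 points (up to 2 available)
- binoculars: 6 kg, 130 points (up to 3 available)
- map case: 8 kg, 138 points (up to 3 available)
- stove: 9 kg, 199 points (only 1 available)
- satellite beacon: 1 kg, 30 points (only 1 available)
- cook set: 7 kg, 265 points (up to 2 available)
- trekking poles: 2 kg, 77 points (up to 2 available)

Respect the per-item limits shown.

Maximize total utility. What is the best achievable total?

611

Taking the top-ratio items first gives 2×camera + satellite beacon + 2×trekking poles for 568 (15 kg).
The 6 kg tied up in camera and satellite beacon is better spent on cook set — total rises to 611 (16 kg).
That's the maximum — no swap from here does better than 611.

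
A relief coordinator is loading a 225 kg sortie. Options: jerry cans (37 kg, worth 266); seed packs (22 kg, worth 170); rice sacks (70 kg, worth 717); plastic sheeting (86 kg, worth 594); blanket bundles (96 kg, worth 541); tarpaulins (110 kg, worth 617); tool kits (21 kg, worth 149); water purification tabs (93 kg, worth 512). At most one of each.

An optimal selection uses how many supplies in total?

4

The maximum people served within 225 kg is 1747.
jerry cans + seed packs + rice sacks + plastic sheeting hits 1747 at 215 kg.
Every optimal selection uses 4 supplies.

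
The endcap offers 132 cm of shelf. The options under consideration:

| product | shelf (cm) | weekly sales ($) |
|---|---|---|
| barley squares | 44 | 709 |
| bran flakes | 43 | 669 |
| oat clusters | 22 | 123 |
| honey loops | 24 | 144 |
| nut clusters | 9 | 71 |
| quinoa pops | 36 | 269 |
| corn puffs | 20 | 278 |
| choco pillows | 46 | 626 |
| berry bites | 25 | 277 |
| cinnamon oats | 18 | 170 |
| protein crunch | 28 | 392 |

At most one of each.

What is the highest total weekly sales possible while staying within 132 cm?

1933

Density check — barley squares 16.11, bran flakes 15.56, protein crunch 14.00 are the best per cm.
A density-first pass picks barley squares + bran flakes + nut clusters + protein crunch — 1841 at 124 cm.
Dropping nut clusters and protein crunch frees 37 cm; slotting in corn puffs + berry bites (45 cm) lifts the total to 1933 at 132 cm.
No other feasible combination exceeds 1933.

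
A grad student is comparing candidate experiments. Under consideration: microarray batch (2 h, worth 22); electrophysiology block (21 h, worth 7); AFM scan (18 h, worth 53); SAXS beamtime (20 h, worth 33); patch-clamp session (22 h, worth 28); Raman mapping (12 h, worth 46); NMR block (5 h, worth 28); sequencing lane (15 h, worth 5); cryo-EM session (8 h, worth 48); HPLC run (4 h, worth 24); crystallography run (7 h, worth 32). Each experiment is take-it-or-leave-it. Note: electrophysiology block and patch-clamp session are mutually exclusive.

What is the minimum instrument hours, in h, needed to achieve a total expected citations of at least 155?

Need the lightest bundle worth ≥ 155.
microarray batch + Raman mapping + NMR block + cryo-EM session + HPLC run: 168 expected citations at 31 h.
Any bundle with less than 31 h falls short of 155.

31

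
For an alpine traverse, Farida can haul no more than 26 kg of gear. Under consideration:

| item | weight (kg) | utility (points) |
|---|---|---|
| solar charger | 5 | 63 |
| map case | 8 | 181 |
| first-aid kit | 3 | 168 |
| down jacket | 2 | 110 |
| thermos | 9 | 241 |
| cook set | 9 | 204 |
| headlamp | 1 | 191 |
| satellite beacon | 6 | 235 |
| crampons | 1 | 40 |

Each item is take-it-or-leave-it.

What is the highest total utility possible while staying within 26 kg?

1008

Ranking by ratio (utility/kg): headlamp 191.00, first-aid kit 56.00, down jacket 55.00.
Taking the top-ratio items first gives first-aid kit + down jacket + thermos + headlamp + satellite beacon + crampons for 985 (22 kg).
The 1 kg tied up in crampons is better spent on solar charger — total rises to 1008 (26 kg).
The closest alternative, solar charger + map case + first-aid kit + down jacket + headlamp + satellite beacon + crampons, reaches only 988.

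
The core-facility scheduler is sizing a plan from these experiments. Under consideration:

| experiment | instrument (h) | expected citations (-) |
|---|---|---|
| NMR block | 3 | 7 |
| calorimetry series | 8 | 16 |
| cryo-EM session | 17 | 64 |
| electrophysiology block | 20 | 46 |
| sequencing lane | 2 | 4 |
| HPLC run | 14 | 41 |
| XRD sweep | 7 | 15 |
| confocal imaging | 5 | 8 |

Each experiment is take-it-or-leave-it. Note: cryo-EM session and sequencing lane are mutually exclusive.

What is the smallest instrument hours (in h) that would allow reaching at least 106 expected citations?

34

Need the lightest bundle worth ≥ 106.
NMR block + cryo-EM session + HPLC run: 112 expected citations at 34 h.
Any bundle with less than 34 h falls short of 106.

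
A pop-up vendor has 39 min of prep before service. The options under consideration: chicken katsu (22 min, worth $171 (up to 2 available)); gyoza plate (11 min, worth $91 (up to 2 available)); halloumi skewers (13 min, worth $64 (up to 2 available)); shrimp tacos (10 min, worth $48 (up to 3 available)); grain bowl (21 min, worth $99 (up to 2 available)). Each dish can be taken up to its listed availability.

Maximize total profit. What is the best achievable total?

262

By profit per min: gyoza plate 8.27, chicken katsu 7.77, halloumi skewers 4.92 lead.
A density-first pass picks 2×gyoza plate + halloumi skewers — 246 at 35 min.
The 24 min tied up in gyoza plate and halloumi skewers is better spent on chicken katsu — total rises to 262 (33 min).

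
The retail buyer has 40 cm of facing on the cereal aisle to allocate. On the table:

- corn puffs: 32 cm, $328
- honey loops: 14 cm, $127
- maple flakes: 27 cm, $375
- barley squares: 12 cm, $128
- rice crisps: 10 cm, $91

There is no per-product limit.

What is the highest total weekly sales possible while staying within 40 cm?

By weekly sales per cm: maple flakes 13.89, barley squares 10.67, corn puffs 10.25, rice crisps 9.10 lead.
Maple flakes + barley squares uses 39 of the 40 cm and totals 503.
That's the maximum — no swap from here does better than 503.

503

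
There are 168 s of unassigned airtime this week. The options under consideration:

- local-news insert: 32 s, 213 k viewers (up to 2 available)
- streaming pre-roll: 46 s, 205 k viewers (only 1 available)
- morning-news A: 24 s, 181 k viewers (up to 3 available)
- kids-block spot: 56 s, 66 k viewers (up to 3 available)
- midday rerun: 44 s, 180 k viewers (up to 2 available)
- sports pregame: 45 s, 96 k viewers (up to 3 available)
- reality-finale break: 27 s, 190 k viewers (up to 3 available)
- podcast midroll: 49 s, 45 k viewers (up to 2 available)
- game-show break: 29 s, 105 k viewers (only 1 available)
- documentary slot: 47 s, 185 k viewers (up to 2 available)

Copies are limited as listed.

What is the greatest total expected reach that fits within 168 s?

1168

Taking the top-ratio spots first gives 3×morning-news A + 3×reality-finale break for 1113 (153 s).
The 51 s tied up in morning-news A and reality-finale break is better spent on 2×local-news insert — total rises to 1168 (166 s).
That's the maximum — no swap from here does better than 1168.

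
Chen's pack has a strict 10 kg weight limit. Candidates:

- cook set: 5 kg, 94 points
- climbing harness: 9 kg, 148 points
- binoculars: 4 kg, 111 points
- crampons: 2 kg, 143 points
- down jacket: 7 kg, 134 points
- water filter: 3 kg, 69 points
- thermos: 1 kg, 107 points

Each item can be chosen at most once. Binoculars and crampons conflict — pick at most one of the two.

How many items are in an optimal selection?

3

Best achievable utility is 384.
crampons + down jacket + thermos hits 384 at 10 kg.
All optima have 3 items.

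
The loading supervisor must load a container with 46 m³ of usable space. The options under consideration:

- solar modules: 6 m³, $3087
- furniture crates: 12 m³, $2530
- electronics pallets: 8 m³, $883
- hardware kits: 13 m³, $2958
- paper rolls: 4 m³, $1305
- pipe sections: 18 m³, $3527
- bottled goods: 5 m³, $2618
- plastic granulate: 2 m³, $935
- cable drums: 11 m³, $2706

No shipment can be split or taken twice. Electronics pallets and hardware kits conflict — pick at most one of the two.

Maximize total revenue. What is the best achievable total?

14178

Taking the top-ratio shipments first gives solar modules + hardware kits + paper rolls + bottled goods + plastic granulate + cable drums for 13609 (41 m³).
The 13 m³ tied up in hardware kits is better spent on pipe sections — total rises to 14178 (46 m³).
Runner-up solar modules + hardware kits + paper rolls + bottled goods + plastic granulate + cable drums tops out at 13609.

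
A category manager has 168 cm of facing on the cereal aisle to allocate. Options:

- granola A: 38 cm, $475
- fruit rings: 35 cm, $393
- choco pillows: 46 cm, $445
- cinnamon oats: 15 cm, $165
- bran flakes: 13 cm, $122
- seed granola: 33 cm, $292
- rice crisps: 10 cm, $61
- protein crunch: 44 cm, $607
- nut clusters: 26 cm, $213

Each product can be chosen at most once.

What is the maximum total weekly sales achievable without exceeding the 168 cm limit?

The ratio heuristic lands on granola A + fruit rings + cinnamon oats + bran flakes + rice crisps + protein crunch (1823) but leaves 13 cm idle.
Replace bran flakes and rice crisps with seed granola: the trade gains 109 net, giving 1932 at 165 cm.
Every other selection either busts 168 cm or fails to beat 1932.

1932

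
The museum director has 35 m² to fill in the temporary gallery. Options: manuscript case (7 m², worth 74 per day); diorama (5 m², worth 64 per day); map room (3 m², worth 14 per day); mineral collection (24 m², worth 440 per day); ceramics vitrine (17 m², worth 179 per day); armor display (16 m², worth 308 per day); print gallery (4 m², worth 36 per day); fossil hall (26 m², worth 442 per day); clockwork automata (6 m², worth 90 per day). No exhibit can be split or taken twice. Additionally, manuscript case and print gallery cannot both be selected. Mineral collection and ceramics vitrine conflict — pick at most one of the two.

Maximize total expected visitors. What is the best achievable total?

By expected visitors per m²: armor display 19.25, mineral collection 18.33, fossil hall 17.00 lead.
A density-first pass picks manuscript case + diorama + armor display + clockwork automata — 536 at 34 m².
The 23 m² tied up in manuscript case and armor display is better spent on mineral collection — total rises to 594 (35 m²).
An exhaustive check of the 512 subsets confirms 594.

594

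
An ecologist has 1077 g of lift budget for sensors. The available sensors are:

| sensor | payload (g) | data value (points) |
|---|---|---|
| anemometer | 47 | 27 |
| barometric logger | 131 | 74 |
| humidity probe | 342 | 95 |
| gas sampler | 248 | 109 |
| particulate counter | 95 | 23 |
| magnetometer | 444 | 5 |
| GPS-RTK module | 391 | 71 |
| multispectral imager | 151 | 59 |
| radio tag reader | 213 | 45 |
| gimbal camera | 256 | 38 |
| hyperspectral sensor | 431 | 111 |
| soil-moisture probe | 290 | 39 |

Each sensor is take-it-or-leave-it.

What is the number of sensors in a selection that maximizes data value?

Optimal total is 387.
For example anemometer + barometric logger + humidity probe + gas sampler + particulate counter + multispectral imager achieves it, using 1014 g.
Any selection reaching 387 contains exactly 6 sensors.

6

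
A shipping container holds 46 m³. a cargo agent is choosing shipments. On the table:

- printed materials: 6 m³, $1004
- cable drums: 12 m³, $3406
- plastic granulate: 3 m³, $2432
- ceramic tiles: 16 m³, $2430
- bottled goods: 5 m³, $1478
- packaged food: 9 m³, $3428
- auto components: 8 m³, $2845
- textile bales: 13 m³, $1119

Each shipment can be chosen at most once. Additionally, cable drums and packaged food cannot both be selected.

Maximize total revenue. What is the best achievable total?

Taking plastic granulate + ceramic tiles + bottled goods + packaged food + auto components: 41 m³ used, 12613 in revenue.
No other feasible combination exceeds 12613.

12613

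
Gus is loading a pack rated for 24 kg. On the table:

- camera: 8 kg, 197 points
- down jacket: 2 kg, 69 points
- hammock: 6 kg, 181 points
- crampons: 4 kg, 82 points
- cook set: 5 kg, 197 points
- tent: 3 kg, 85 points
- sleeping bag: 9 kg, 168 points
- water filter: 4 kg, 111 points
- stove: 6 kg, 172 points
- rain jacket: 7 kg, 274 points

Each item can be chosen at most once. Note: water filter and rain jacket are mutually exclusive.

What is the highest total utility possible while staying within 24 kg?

Greedy by ratio would take down jacket + hammock + cook set + tent + rain jacket: 23 kg used, total 806.
Dropping down jacket and tent frees 5 kg; slotting in stove (6 kg) lifts the total to 824 at 24 kg.
That's the maximum — no feasible swap from here does better than 824.

824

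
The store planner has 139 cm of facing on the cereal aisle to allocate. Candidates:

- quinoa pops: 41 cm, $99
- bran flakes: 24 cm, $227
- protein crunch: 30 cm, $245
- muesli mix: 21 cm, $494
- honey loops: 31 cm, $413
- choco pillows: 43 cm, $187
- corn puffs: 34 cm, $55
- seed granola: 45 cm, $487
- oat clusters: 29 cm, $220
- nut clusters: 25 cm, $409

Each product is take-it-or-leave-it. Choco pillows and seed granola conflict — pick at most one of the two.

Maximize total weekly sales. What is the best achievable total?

1803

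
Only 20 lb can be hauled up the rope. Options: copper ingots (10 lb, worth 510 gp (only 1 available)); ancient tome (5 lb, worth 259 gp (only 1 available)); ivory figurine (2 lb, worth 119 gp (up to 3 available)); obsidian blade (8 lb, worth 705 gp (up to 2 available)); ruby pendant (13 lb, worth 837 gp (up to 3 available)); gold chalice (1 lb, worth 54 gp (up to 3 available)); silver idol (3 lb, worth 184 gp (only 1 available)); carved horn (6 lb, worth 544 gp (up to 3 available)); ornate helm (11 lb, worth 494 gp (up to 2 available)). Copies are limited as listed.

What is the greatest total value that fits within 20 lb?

Ranking by ratio (value/lb): carved horn 90.67, obsidian blade 88.12, ruby pendant 64.38, silver idol 61.33.
Taking the top-ratio items first gives ivory figurine + 3×carved horn for 1751 (20 lb).
The 8 lb tied up in ivory figurine and carved horn is better spent on obsidian blade — total rises to 1793 (20 lb).

1793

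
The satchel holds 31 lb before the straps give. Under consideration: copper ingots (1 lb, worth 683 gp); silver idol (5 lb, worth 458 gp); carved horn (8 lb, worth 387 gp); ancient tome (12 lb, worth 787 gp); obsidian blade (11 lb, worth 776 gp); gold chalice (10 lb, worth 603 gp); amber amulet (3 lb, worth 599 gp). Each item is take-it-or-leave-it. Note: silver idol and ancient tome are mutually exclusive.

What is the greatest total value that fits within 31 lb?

Ranking by ratio (value/lb): copper ingots 683.00, amber amulet 199.67, silver idol 91.60.
The ratio ordering already packs tightly: copper ingots + silver idol + obsidian blade + gold chalice + amber amulet, 30 lb, 3119.
No other feasible combination exceeds 3119.

3119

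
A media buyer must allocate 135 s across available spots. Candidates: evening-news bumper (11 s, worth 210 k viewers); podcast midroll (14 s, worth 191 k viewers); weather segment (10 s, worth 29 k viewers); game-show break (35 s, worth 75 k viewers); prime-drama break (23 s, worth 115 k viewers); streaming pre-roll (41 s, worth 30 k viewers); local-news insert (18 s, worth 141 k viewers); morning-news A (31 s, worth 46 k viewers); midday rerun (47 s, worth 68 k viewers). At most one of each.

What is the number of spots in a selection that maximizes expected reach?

6

The maximum expected reach within 135 s is 778.
For example evening-news bumper + podcast midroll + game-show break + prime-drama break + local-news insert + morning-news A achieves it, using 132 s.
Any selection reaching 778 contains exactly 6 spots.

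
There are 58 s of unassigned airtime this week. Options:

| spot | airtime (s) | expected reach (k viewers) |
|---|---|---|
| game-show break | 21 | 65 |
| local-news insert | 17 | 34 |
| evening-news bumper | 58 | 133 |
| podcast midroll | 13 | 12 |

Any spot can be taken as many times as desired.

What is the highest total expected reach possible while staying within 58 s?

142

Best packing: 2×game-show break + podcast midroll — 55 s, 142 total.
Every other selection either busts 58 s or fails to beat 142.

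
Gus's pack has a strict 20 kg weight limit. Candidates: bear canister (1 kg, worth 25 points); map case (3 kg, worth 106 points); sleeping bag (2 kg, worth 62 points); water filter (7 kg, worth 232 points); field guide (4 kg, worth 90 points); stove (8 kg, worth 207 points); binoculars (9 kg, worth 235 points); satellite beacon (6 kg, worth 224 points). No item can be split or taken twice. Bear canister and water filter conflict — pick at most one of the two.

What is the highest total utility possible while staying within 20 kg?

By utility per kg: satellite beacon 37.33, map case 35.33, water filter 33.14, sleeping bag 31.00 lead.
Taking map case + water filter + field guide + satellite beacon: 20 kg used, 652 in utility.
Runner-up map case + sleeping bag + binoculars + satellite beacon tops out at 627.

652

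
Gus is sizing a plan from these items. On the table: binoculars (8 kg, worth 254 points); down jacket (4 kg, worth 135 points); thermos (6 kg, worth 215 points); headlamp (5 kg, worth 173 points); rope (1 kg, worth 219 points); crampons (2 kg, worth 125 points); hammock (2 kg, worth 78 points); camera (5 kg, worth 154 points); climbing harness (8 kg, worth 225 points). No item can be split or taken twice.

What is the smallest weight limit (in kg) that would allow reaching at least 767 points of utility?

Look for the lowest-weight combination reaching 767.
Taking down jacket + thermos + rope + crampons + hammock gives 772 (≥ 767) for 15 kg.
Below 15 kg the best achievable stays under 767.

15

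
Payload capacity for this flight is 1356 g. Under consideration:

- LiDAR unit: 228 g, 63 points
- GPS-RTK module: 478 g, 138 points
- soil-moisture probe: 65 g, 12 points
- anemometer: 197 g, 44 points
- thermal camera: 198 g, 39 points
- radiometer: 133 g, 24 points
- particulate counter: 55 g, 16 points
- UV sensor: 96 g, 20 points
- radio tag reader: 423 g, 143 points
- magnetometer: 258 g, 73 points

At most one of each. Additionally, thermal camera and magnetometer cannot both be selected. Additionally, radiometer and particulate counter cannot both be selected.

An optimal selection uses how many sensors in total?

4

Best achievable data value is 398.
One optimal bundle: GPS-RTK module + anemometer + radio tag reader + magnetometer (1356 g).
Any selection reaching 398 contains exactly 4 sensors.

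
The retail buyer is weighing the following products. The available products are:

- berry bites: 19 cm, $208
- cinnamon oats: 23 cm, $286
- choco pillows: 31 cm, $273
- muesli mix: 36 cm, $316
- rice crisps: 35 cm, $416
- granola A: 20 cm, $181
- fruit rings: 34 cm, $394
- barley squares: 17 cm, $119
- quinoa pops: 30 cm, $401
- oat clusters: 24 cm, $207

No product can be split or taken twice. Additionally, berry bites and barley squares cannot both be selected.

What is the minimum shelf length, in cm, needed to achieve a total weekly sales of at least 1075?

87

Need the lightest bundle worth ≥ 1075.
Taking cinnamon oats + fruit rings + quinoa pops gives 1081 (≥ 1075) for 87 cm.
Any bundle with less than 87 cm falls short of 1075.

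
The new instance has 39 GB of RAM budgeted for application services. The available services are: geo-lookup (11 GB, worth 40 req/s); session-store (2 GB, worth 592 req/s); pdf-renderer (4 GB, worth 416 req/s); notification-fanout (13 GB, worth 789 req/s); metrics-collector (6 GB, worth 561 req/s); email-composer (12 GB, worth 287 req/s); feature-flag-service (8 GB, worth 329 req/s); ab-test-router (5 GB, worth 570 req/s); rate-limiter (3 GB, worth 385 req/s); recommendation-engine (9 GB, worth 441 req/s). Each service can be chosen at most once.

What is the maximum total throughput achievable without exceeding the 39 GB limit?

By throughput per GB: session-store 296.00, rate-limiter 128.33, ab-test-router 114.00, pdf-renderer 104.00 lead.
A density-first pass picks session-store + pdf-renderer + notification-fanout + metrics-collector + ab-test-router + rate-limiter — 3313 at 33 GB.
Replace rate-limiter with recommendation-engine: the trade gains 56 net, giving 3369 at 39 GB.

3369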